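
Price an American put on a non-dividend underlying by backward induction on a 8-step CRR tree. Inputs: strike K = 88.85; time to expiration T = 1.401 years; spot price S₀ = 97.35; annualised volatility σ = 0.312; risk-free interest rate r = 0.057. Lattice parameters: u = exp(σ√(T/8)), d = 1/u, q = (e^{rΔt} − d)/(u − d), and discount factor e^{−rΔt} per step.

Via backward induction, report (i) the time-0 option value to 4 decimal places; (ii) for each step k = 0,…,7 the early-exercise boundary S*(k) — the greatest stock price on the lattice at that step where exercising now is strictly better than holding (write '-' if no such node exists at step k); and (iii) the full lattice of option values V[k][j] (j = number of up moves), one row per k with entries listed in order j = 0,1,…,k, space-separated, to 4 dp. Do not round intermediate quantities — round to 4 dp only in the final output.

price = 7.5200
boundary = - - - - 57.7458 65.7997 57.7458 65.7997
tree:
7.5200
11.2898 3.9844
16.4374 6.4826 1.6218
23.0875 10.2636 2.9156 0.3894
31.1042 15.7100 5.1438 0.7957 0.0000
38.1724 23.0503 8.8473 1.6259 0.0000 0.0000
44.3754 31.1042 14.6795 3.3224 0.0000 0.0000 0.0000
49.8191 38.1724 23.0503 6.7891 0.0000 0.0000 0.0000 0.0000
54.5965 44.3754 31.1042 13.8730 0.0000 0.0000 0.0000 0.0000 0.0000

Δt=0.17513, u=1.13947, d=0.87760, q=0.50571, disc=e^(-rΔt)=0.99007
k=8 terminal: V=max(K-S,0) → 54.5965 44.3754 31.1042 13.8730 0.0000 0.0000 0.0000 0.0000 0.0000
k=7: j=0 S=39.0309 intr=49.8191 cont=48.9366 V=49.8191[EX]; j=1 S=50.6776 intr=38.1724 cont=37.2899 V=38.1724[EX]; j=2 S=65.7997 intr=23.0503 cont=22.1678 V=23.0503[EX]; j=3 S=85.4343 intr=3.4157 cont=6.7891 V=6.7891[hold]; j=4 S=110.9277 intr=0.0000 cont=0.0000 V=0.0000[hold]; j=5 S=144.0282 intr=0.0000 cont=0.0000 V=0.0000[hold]; j=6 S=187.0060 intr=0.0000 cont=0.0000 V=0.0000[hold]; j=7 S=242.8082 intr=0.0000 cont=0.0000 V=0.0000[hold]  S*(7)=65.7997
k=6: j=0 S=44.4746 intr=44.3754 cont=43.4929 V=44.3754[EX]; j=1 S=57.7458 intr=31.1042 cont=30.2217 V=31.1042[EX]; j=2 S=74.9770 intr=13.8730 cont=14.6795 V=14.6795[hold]; j=3 S=97.3500 intr=0.0000 cont=3.3224 V=3.3224[hold]; j=4 S=126.3990 intr=0.0000 cont=0.0000 V=0.0000[hold]; j=5 S=164.1162 intr=0.0000 cont=0.0000 V=0.0000[hold]; j=6 S=213.0882 intr=0.0000 cont=0.0000 V=0.0000[hold]  S*(6)=57.7458
k=5: j=0 S=50.6776 intr=38.1724 cont=37.2899 V=38.1724[EX]; j=1 S=65.7997 intr=23.0503 cont=22.5716 V=23.0503[EX]; j=2 S=85.4343 intr=3.4157 cont=8.8473 V=8.8473[hold]; j=3 S=110.9277 intr=0.0000 cont=1.6259 V=1.6259[hold]; j=4 S=144.0282 intr=0.0000 cont=0.0000 V=0.0000[hold]; j=5 S=187.0060 intr=0.0000 cont=0.0000 V=0.0000[hold]  S*(5)=65.7997
k=4: j=0 S=57.7458 intr=31.1042 cont=30.2217 V=31.1042[EX]; j=1 S=74.9770 intr=13.8730 cont=15.7100 V=15.7100[hold]; j=2 S=97.3500 intr=0.0000 cont=5.1438 V=5.1438[hold]; j=3 S=126.3990 intr=0.0000 cont=0.7957 V=0.7957[hold]; j=4 S=164.1162 intr=0.0000 cont=0.0000 V=0.0000[hold]  S*(4)=57.7458
k=3: j=0 S=65.7997 intr=23.0503 cont=23.0875 V=23.0875[hold]; j=1 S=85.4343 intr=3.4157 cont=10.2636 V=10.2636[hold]; j=2 S=110.9277 intr=0.0000 cont=2.9156 V=2.9156[hold]; j=3 S=144.0282 intr=0.0000 cont=0.3894 V=0.3894[hold]  S*(3)=-
k=2: j=0 S=74.9770 intr=13.8730 cont=16.4374 V=16.4374[hold]; j=1 S=97.3500 intr=0.0000 cont=6.4826 V=6.4826[hold]; j=2 S=126.3990 intr=0.0000 cont=1.6218 V=1.6218[hold]  S*(2)=-
k=1: j=0 S=85.4343 intr=3.4157 cont=11.2898 V=11.2898[hold]; j=1 S=110.9277 intr=0.0000 cont=3.9844 V=3.9844[hold]  S*(1)=-
k=0: j=0 S=97.3500 intr=0.0000 cont=7.5200 V=7.5200[hold]  S*(0)=-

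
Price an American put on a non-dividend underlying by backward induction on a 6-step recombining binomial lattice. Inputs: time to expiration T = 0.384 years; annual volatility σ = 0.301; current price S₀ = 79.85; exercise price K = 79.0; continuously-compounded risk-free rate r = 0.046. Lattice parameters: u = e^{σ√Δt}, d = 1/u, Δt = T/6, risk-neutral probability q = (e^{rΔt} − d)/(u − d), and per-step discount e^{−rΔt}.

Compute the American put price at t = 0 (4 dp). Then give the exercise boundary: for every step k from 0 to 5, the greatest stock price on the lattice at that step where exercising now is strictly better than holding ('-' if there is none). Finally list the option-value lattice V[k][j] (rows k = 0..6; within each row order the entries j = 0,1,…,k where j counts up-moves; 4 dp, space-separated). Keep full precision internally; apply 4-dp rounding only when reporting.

price = 4.8014
boundary = - - - 63.5424 68.5700 63.5424
tree:
4.8014
7.3828 2.2516
10.9377 3.8758 0.6426
15.4576 6.4879 1.2899 0.0000
20.1166 10.4300 2.5890 0.0000 0.0000
24.4340 15.4576 5.1964 0.0000 0.0000 0.0000
28.4348 20.1166 10.4300 0.0000 0.0000 0.0000 0.0000

Δt=0.06400, u=1.07912, d=0.92668, q=0.50031, disc=e^(-rΔt)=0.99706
k=6 terminal: V=max(K-S,0) → 28.4348 20.1166 10.4300 0.0000 0.0000 0.0000 0.0000
k=5: j=0 S=54.5660 intr=24.4340 cont=24.2017 V=24.4340[EX]; j=1 S=63.5424 intr=15.4576 cont=15.2254 V=15.4576[EX]; j=2 S=73.9953 intr=5.0047 cont=5.1964 V=5.1964[hold]; j=3 S=86.1679 intr=0.0000 cont=0.0000 V=0.0000[hold]; j=4 S=100.3428 intr=0.0000 cont=0.0000 V=0.0000[hold]; j=5 S=116.8497 intr=0.0000 cont=0.0000 V=0.0000[hold]  S*(5)=63.5424
k=4: j=0 S=58.8834 intr=20.1166 cont=19.8844 V=20.1166[EX]; j=1 S=68.5700 intr=10.4300 cont=10.2935 V=10.4300[EX]; j=2 S=79.8500 intr=0.0000 cont=2.5890 V=2.5890[hold]; j=3 S=92.9856 intr=0.0000 cont=0.0000 V=0.0000[hold]; j=4 S=108.2822 intr=0.0000 cont=0.0000 V=0.0000[hold]  S*(4)=68.5700
k=3: j=0 S=63.5424 intr=15.4576 cont=15.2254 V=15.4576[EX]; j=1 S=73.9953 intr=5.0047 cont=6.4879 V=6.4879[hold]; j=2 S=86.1679 intr=0.0000 cont=1.2899 V=1.2899[hold]; j=3 S=100.3428 intr=0.0000 cont=0.0000 V=0.0000[hold]  S*(3)=63.5424
k=2: j=0 S=68.5700 intr=10.4300 cont=10.9377 V=10.9377[hold]; j=1 S=79.8500 intr=0.0000 cont=3.8758 V=3.8758[hold]; j=2 S=92.9856 intr=0.0000 cont=0.6426 V=0.6426[hold]  S*(2)=-
k=1: j=0 S=73.9953 intr=5.0047 cont=7.3828 V=7.3828[hold]; j=1 S=86.1679 intr=0.0000 cont=2.2516 V=2.2516[hold]  S*(1)=-
k=0: j=0 S=79.8500 intr=0.0000 cont=4.8014 V=4.8014[hold]  S*(0)=-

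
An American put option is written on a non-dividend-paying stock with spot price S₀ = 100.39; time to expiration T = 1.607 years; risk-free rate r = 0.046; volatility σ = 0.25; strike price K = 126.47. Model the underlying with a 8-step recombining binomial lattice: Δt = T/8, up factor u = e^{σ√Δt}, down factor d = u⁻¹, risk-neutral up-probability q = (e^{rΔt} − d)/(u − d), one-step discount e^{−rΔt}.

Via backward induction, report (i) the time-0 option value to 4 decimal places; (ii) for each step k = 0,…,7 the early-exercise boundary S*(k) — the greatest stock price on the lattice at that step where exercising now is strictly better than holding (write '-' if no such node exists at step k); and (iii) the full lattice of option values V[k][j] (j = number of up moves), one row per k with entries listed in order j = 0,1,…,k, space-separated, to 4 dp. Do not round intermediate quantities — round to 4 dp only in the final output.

params: Δt=0.20087 u=1.11857 d=0.89400 q=0.51336 e^(-rΔt)=0.99080
t_8 payoffs: 85.5065 75.2169 62.3426 46.2344 26.0800 0.8630 0.0000 0.0000 0.0000
t_7: node(7,0) S=45.8204 payoff=80.6496 vs cont=79.4864 → 80.6496 [stop]  node(7,1) S=57.3300 payoff=69.1400 vs cont=67.9768 → 69.1400 [stop]  node(7,2) S=71.7307 payoff=54.7393 vs cont=53.5760 → 54.7393 [stop]  node(7,3) S=89.7488 payoff=36.7212 vs cont=35.5579 → 36.7212 [stop]  node(7,4) S=112.2929 payoff=14.1771 vs cont=13.0139 → 14.1771 [stop]  node(7,5) S=140.4997 payoff=0.0000 vs cont=0.4161 → 0.4161 [wait]  node(7,6) S=175.7919 payoff=0.0000 vs cont=0.0000 → 0.0000 [wait]  node(7,7) S=219.9492 payoff=0.0000 vs cont=0.0000 → 0.0000 [wait]  ⇒ S*(7)=112.2929
t_6: node(6,0) S=51.2531 payoff=75.2169 vs cont=74.0537 → 75.2169 [stop]  node(6,1) S=64.1274 payoff=62.3426 vs cont=61.1794 → 62.3426 [stop]  node(6,2) S=80.2356 payoff=46.2344 vs cont=45.0712 → 46.2344 [stop]  node(6,3) S=100.3900 payoff=26.0800 vs cont=24.9168 → 26.0800 [stop]  node(6,4) S=125.6070 payoff=0.8630 vs cont=7.0474 → 7.0474 [wait]  node(6,5) S=157.1583 payoff=0.0000 vs cont=0.2006 → 0.2006 [wait]  node(6,6) S=196.6349 payoff=0.0000 vs cont=0.0000 → 0.0000 [wait]  ⇒ S*(6)=100.3900
t_5: node(5,0) S=57.3300 payoff=69.1400 vs cont=67.9768 → 69.1400 [stop]  node(5,1) S=71.7307 payoff=54.7393 vs cont=53.5760 → 54.7393 [stop]  node(5,2) S=89.7488 payoff=36.7212 vs cont=35.5579 → 36.7212 [stop]  node(5,3) S=112.2929 payoff=14.1771 vs cont=16.1595 → 16.1595 [wait]  node(5,4) S=140.4997 payoff=0.0000 vs cont=3.5001 → 3.5001 [wait]  node(5,5) S=175.7919 payoff=0.0000 vs cont=0.0967 → 0.0967 [wait]  ⇒ S*(5)=89.7488
t_4: node(4,0) S=64.1274 payoff=62.3426 vs cont=61.1794 → 62.3426 [stop]  node(4,1) S=80.2356 payoff=46.2344 vs cont=45.0712 → 46.2344 [stop]  node(4,2) S=100.3900 payoff=26.0800 vs cont=25.9251 → 26.0800 [stop]  node(4,3) S=125.6070 payoff=0.8630 vs cont=9.5719 → 9.5719 [wait]  node(4,4) S=157.1583 payoff=0.0000 vs cont=1.7368 → 1.7368 [wait]  ⇒ S*(4)=100.3900
t_3: node(3,0) S=71.7307 payoff=54.7393 vs cont=53.5760 → 54.7393 [stop]  node(3,1) S=89.7488 payoff=36.7212 vs cont=35.5579 → 36.7212 [stop]  node(3,2) S=112.2929 payoff=14.1771 vs cont=17.4435 → 17.4435 [wait]  node(3,3) S=140.4997 payoff=0.0000 vs cont=5.4987 → 5.4987 [wait]  ⇒ S*(3)=89.7488
t_2: node(2,0) S=80.2356 payoff=46.2344 vs cont=45.0712 → 46.2344 [stop]  node(2,1) S=100.3900 payoff=26.0800 vs cont=26.5782 → 26.5782 [wait]  node(2,2) S=125.6070 payoff=0.8630 vs cont=11.2075 → 11.2075 [wait]  ⇒ S*(2)=80.2356
t_1: node(1,0) S=89.7488 payoff=36.7212 vs cont=35.8113 → 36.7212 [stop]  node(1,1) S=112.2929 payoff=14.1771 vs cont=18.5157 → 18.5157 [wait]  ⇒ S*(1)=89.7488
t_0: node(0,0) S=100.3900 payoff=26.0800 vs cont=27.1235 → 27.1235 [wait]  ⇒ S*(0)=-

price = 27.1235
boundary = - 89.7488 80.2356 89.7488 100.3900 89.7488 100.3900 112.2929
tree:
27.1235
36.7212 18.5157
46.2344 26.5782 11.2075
54.7393 36.7212 17.4435 5.4987
62.3426 46.2344 26.0800 9.5719 1.7368
69.1400 54.7393 36.7212 16.1595 3.5001 0.0967
75.2169 62.3426 46.2344 26.0800 7.0474 0.2006 0.0000
80.6496 69.1400 54.7393 36.7212 14.1771 0.4161 0.0000 0.0000
85.5065 75.2169 62.3426 46.2344 26.0800 0.8630 0.0000 0.0000 0.0000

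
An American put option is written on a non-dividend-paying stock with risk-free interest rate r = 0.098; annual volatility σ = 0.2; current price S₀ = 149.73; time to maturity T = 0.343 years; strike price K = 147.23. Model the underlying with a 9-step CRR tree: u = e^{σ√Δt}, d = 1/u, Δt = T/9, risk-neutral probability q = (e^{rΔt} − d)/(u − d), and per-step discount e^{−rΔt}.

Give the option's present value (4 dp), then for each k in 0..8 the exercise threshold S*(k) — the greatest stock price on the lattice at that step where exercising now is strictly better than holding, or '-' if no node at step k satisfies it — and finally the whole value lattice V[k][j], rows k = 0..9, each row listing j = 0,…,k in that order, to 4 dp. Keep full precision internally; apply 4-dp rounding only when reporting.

price = 4.2516
boundary = - - - 133.1800 128.0803 133.1800 128.0803 133.1800 138.4827
tree:
4.2516
6.5289 2.3268
9.7375 3.8205 1.0610
14.0500 6.1040 1.8873 0.3592
19.1497 9.4409 3.2827 0.7029 0.0667
24.0542 14.0500 5.5509 1.3588 0.1449 0.0000
28.7708 19.1497 9.0505 2.5861 0.3150 0.0000 0.0000
33.3068 24.0542 14.0500 4.8226 0.6846 0.0000 0.0000 0.0000
37.6691 28.7708 19.1497 8.7473 1.4878 0.0000 0.0000 0.0000 0.0000
41.8644 33.3068 24.0542 14.0500 3.2334 0.0000 0.0000 0.0000 0.0000 0.0000

params: Δt=0.03811 u=1.03982 d=0.96171 q=0.53815 e^(-rΔt)=0.99627
t_9 payoffs: 41.8644 33.3068 24.0542 14.0500 3.2334 0.0000 0.0000 0.0000 0.0000 0.0000
t_8: node(8,0) S=109.5609 payoff=37.6691 vs cont=37.1202 → 37.6691 [stop]  node(8,1) S=118.4592 payoff=28.7708 vs cont=28.2219 → 28.7708 [stop]  node(8,2) S=128.0803 payoff=19.1497 vs cont=18.6009 → 19.1497 [stop]  node(8,3) S=138.4827 payoff=8.7473 vs cont=8.1984 → 8.7473 [stop]  node(8,4) S=149.7300 payoff=0.0000 vs cont=1.4878 → 1.4878 [wait]  node(8,5) S=161.8908 payoff=0.0000 vs cont=0.0000 → 0.0000 [wait]  node(8,6) S=175.0392 payoff=0.0000 vs cont=0.0000 → 0.0000 [wait]  node(8,7) S=189.2556 payoff=0.0000 vs cont=0.0000 → 0.0000 [wait]  node(8,8) S=204.6266 payoff=0.0000 vs cont=0.0000 → 0.0000 [wait]  ⇒ S*(8)=138.4827
t_7: node(7,0) S=113.9232 payoff=33.3068 vs cont=32.7579 → 33.3068 [stop]  node(7,1) S=123.1758 payoff=24.0542 vs cont=23.5053 → 24.0542 [stop]  node(7,2) S=133.1800 payoff=14.0500 vs cont=13.5012 → 14.0500 [stop]  node(7,3) S=143.9966 payoff=3.2334 vs cont=4.8226 → 4.8226 [wait]  node(7,4) S=155.6917 payoff=0.0000 vs cont=0.6846 → 0.6846 [wait]  node(7,5) S=168.3367 payoff=0.0000 vs cont=0.0000 → 0.0000 [wait]  node(7,6) S=182.0087 payoff=0.0000 vs cont=0.0000 → 0.0000 [wait]  node(7,7) S=196.7911 payoff=0.0000 vs cont=0.0000 → 0.0000 [wait]  ⇒ S*(7)=133.1800
t_6: node(6,0) S=118.4592 payoff=28.7708 vs cont=28.2219 → 28.7708 [stop]  node(6,1) S=128.0803 payoff=19.1497 vs cont=18.6009 → 19.1497 [stop]  node(6,2) S=138.4827 payoff=8.7473 vs cont=9.0505 → 9.0505 [wait]  node(6,3) S=149.7300 payoff=0.0000 vs cont=2.5861 → 2.5861 [wait]  node(6,4) S=161.8908 payoff=0.0000 vs cont=0.3150 → 0.3150 [wait]  node(6,5) S=175.0392 payoff=0.0000 vs cont=0.0000 → 0.0000 [wait]  node(6,6) S=189.2556 payoff=0.0000 vs cont=0.0000 → 0.0000 [wait]  ⇒ S*(6)=128.0803
t_5: node(5,0) S=123.1758 payoff=24.0542 vs cont=23.5053 → 24.0542 [stop]  node(5,1) S=133.1800 payoff=14.0500 vs cont=13.6637 → 14.0500 [stop]  node(5,2) S=143.9966 payoff=3.2334 vs cont=5.5509 → 5.5509 [wait]  node(5,3) S=155.6917 payoff=0.0000 vs cont=1.3588 → 1.3588 [wait]  node(5,4) S=168.3367 payoff=0.0000 vs cont=0.1449 → 0.1449 [wait]  node(5,5) S=182.0087 payoff=0.0000 vs cont=0.0000 → 0.0000 [wait]  ⇒ S*(5)=133.1800
t_4: node(4,0) S=128.0803 payoff=19.1497 vs cont=18.6009 → 19.1497 [stop]  node(4,1) S=138.4827 payoff=8.7473 vs cont=9.4409 → 9.4409 [wait]  node(4,2) S=149.7300 payoff=0.0000 vs cont=3.2827 → 3.2827 [wait]  node(4,3) S=161.8908 payoff=0.0000 vs cont=0.7029 → 0.7029 [wait]  node(4,4) S=175.0392 payoff=0.0000 vs cont=0.0667 → 0.0667 [wait]  ⇒ S*(4)=128.0803
t_3: node(3,0) S=133.1800 payoff=14.0500 vs cont=13.8731 → 14.0500 [stop]  node(3,1) S=143.9966 payoff=3.2334 vs cont=6.1040 → 6.1040 [wait]  node(3,2) S=155.6917 payoff=0.0000 vs cont=1.8873 → 1.8873 [wait]  node(3,3) S=168.3367 payoff=0.0000 vs cont=0.3592 → 0.3592 [wait]  ⇒ S*(3)=133.1800
t_2: node(2,0) S=138.4827 payoff=8.7473 vs cont=9.7375 → 9.7375 [wait]  node(2,1) S=149.7300 payoff=0.0000 vs cont=3.8205 → 3.8205 [wait]  node(2,2) S=161.8908 payoff=0.0000 vs cont=1.0610 → 1.0610 [wait]  ⇒ S*(2)=-
t_1: node(1,0) S=143.9966 payoff=3.2334 vs cont=6.5289 → 6.5289 [wait]  node(1,1) S=155.6917 payoff=0.0000 vs cont=2.3268 → 2.3268 [wait]  ⇒ S*(1)=-
t_0: node(0,0) S=149.7300 payoff=0.0000 vs cont=4.2516 → 4.2516 [wait]  ⇒ S*(0)=-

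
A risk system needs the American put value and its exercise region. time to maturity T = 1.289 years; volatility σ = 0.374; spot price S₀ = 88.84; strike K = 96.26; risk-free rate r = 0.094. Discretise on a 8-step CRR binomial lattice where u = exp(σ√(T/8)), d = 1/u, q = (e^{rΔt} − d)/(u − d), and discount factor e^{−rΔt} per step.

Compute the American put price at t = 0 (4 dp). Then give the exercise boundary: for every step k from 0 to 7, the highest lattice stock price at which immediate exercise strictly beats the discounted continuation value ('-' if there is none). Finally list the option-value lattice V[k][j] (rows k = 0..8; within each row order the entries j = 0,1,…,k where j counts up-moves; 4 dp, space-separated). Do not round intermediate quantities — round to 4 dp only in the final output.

price = 15.0663
boundary = - - 65.7978 56.6256 65.7978 56.6256 65.7978 76.4557
tree:
15.0663
21.7537 9.1704
30.4622 14.1393 4.7294
39.6344 21.1348 7.9235 1.8401
47.5279 30.4622 12.9149 3.4239 0.3923
54.3212 39.6344 20.3158 6.2782 0.8181 0.0000
60.1674 47.5279 30.4622 11.2947 1.7060 0.0000 0.0000
65.1987 54.3212 39.6344 19.8043 3.5579 0.0000 0.0000 0.0000
69.5287 60.1674 47.5279 30.4622 7.4200 0.0000 0.0000 0.0000 0.0000

Δt=0.16112  u=1.16198  d=0.86060  q=0.51318  discount=0.98497
step 8 (expiry): payoffs max(K−S,0) = 69.5287 60.1674 47.5279 30.4622 7.4200 0.0000 0.0000 0.0000 0.0000
step 7: (k=7,j=0): S=31.0613, (K−S)⁺=65.1987, hold=63.7518 ⇒ V=65.1987 exercise | (k=7,j=1): S=41.9388, (K−S)⁺=54.3212, hold=52.8742 ⇒ V=54.3212 exercise | (k=7,j=2): S=56.6256, (K−S)⁺=39.6344, hold=38.1874 ⇒ V=39.6344 exercise | (k=7,j=3): S=76.4557, (K−S)⁺=19.8043, hold=18.3573 ⇒ V=19.8043 exercise | (k=7,j=4): S=103.2303, (K−S)⁺=0.0000, hold=3.5579 ⇒ V=3.5579 continue | (k=7,j=5): S=139.3811, (K−S)⁺=0.0000, hold=0.0000 ⇒ V=0.0000 continue | (k=7,j=6): S=188.1919, (K−S)⁺=0.0000, hold=0.0000 ⇒ V=0.0000 continue | (k=7,j=7): S=254.0960, (K−S)⁺=0.0000, hold=0.0000 ⇒ V=0.0000 continue  boundary S*=76.4557
step 6: (k=6,j=0): S=36.0926, (K−S)⁺=60.1674, hold=58.7205 ⇒ V=60.1674 exercise | (k=6,j=1): S=48.7321, (K−S)⁺=47.5279, hold=46.0810 ⇒ V=47.5279 exercise | (k=6,j=2): S=65.7978, (K−S)⁺=30.4622, hold=29.0152 ⇒ V=30.4622 exercise | (k=6,j=3): S=88.8400, (K−S)⁺=7.4200, hold=11.2947 ⇒ V=11.2947 continue | (k=6,j=4): S=119.9514, (K−S)⁺=0.0000, hold=1.7060 ⇒ V=1.7060 continue | (k=6,j=5): S=161.9580, (K−S)⁺=0.0000, hold=0.0000 ⇒ V=0.0000 continue | (k=6,j=6): S=218.6751, (K−S)⁺=0.0000, hold=0.0000 ⇒ V=0.0000 continue  boundary S*=65.7978
step 5: (k=5,j=0): S=41.9388, (K−S)⁺=54.3212, hold=52.8742 ⇒ V=54.3212 exercise | (k=5,j=1): S=56.6256, (K−S)⁺=39.6344, hold=38.1874 ⇒ V=39.6344 exercise | (k=5,j=2): S=76.4557, (K−S)⁺=19.8043, hold=20.3158 ⇒ V=20.3158 continue | (k=5,j=3): S=103.2303, (K−S)⁺=0.0000, hold=6.2782 ⇒ V=6.2782 continue | (k=5,j=4): S=139.3811, (K−S)⁺=0.0000, hold=0.8181 ⇒ V=0.8181 continue | (k=5,j=5): S=188.1919, (K−S)⁺=0.0000, hold=0.0000 ⇒ V=0.0000 continue  boundary S*=56.6256
step 4: (k=4,j=0): S=48.7321, (K−S)⁺=47.5279, hold=46.0810 ⇒ V=47.5279 exercise | (k=4,j=1): S=65.7978, (K−S)⁺=30.4622, hold=29.2738 ⇒ V=30.4622 exercise | (k=4,j=2): S=88.8400, (K−S)⁺=7.4200, hold=12.9149 ⇒ V=12.9149 continue | (k=4,j=3): S=119.9514, (K−S)⁺=0.0000, hold=3.4239 ⇒ V=3.4239 continue | (k=4,j=4): S=161.9580, (K−S)⁺=0.0000, hold=0.3923 ⇒ V=0.3923 continue  boundary S*=65.7978
step 3: (k=3,j=0): S=56.6256, (K−S)⁺=39.6344, hold=38.1874 ⇒ V=39.6344 exercise | (k=3,j=1): S=76.4557, (K−S)⁺=19.8043, hold=21.1348 ⇒ V=21.1348 continue | (k=3,j=2): S=103.2303, (K−S)⁺=0.0000, hold=7.9235 ⇒ V=7.9235 continue | (k=3,j=3): S=139.3811, (K−S)⁺=0.0000, hold=1.8401 ⇒ V=1.8401 continue  boundary S*=56.6256
step 2: (k=2,j=0): S=65.7978, (K−S)⁺=30.4622, hold=29.6878 ⇒ V=30.4622 exercise | (k=2,j=1): S=88.8400, (K−S)⁺=7.4200, hold=14.1393 ⇒ V=14.1393 continue | (k=2,j=2): S=119.9514, (K−S)⁺=0.0000, hold=4.7294 ⇒ V=4.7294 continue  boundary S*=65.7978
step 1: (k=1,j=0): S=76.4557, (K−S)⁺=19.8043, hold=21.7537 ⇒ V=21.7537 continue | (k=1,j=1): S=103.2303, (K−S)⁺=0.0000, hold=9.1704 ⇒ V=9.1704 continue  boundary S*=-
step 0: (k=0,j=0): S=88.8400, (K−S)⁺=7.4200, hold=15.0663 ⇒ V=15.0663 continue  boundary S*=-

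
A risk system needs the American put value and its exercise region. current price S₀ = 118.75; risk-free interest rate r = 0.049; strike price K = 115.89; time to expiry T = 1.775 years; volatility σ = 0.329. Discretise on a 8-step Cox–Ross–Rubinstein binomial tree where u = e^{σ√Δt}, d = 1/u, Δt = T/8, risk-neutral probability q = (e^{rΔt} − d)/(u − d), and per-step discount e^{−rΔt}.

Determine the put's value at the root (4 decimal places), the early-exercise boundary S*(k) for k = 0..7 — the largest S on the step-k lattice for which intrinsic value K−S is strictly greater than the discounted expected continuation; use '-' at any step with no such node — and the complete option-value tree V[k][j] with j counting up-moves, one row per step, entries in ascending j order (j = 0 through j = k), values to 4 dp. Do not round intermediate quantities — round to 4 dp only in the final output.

params: Δt=0.22187 u=1.16762 d=0.85644 q=0.49646 e^(-rΔt)=0.98919
t_8 payoffs: 81.5176 69.0286 52.0017 28.7881 0.0000 0.0000 0.0000 0.0000 0.0000
t_7: node(7,0) S=40.1340 payoff=75.7560 vs cont=74.5029 → 75.7560 [stop]  node(7,1) S=54.7165 payoff=61.1735 vs cont=59.9203 → 61.1735 [stop]  node(7,2) S=74.5976 payoff=41.2924 vs cont=40.0393 → 41.2924 [stop]  node(7,3) S=101.7023 payoff=14.1877 vs cont=14.3391 → 14.3391 [wait]  node(7,4) S=138.6553 payoff=0.0000 vs cont=0.0000 → 0.0000 [wait]  node(7,5) S=189.0352 payoff=0.0000 vs cont=0.0000 → 0.0000 [wait]  node(7,6) S=257.7203 payoff=0.0000 vs cont=0.0000 → 0.0000 [wait]  node(7,7) S=351.3618 payoff=0.0000 vs cont=0.0000 → 0.0000 [wait]  ⇒ S*(7)=74.5976
t_6: node(6,0) S=46.8614 payoff=69.0286 vs cont=67.7754 → 69.0286 [stop]  node(6,1) S=63.8883 payoff=52.0017 vs cont=50.7485 → 52.0017 [stop]  node(6,2) S=87.1019 payoff=28.7881 vs cont=27.6093 → 28.7881 [stop]  node(6,3) S=118.7500 payoff=0.0000 vs cont=7.1422 → 7.1422 [wait]  node(6,4) S=161.8973 payoff=0.0000 vs cont=0.0000 → 0.0000 [wait]  node(6,5) S=220.7220 payoff=0.0000 vs cont=0.0000 → 0.0000 [wait]  node(6,6) S=300.9204 payoff=0.0000 vs cont=0.0000 → 0.0000 [wait]  ⇒ S*(6)=87.1019
t_5: node(5,0) S=54.7165 payoff=61.1735 vs cont=59.9203 → 61.1735 [stop]  node(5,1) S=74.5976 payoff=41.2924 vs cont=40.0393 → 41.2924 [stop]  node(5,2) S=101.7023 payoff=14.1877 vs cont=17.8467 → 17.8467 [wait]  node(5,3) S=138.6553 payoff=0.0000 vs cont=3.5575 → 3.5575 [wait]  node(5,4) S=189.0352 payoff=0.0000 vs cont=0.0000 → 0.0000 [wait]  node(5,5) S=257.7203 payoff=0.0000 vs cont=0.0000 → 0.0000 [wait]  ⇒ S*(5)=74.5976
t_4: node(4,0) S=63.8883 payoff=52.0017 vs cont=50.7485 → 52.0017 [stop]  node(4,1) S=87.1019 payoff=28.7881 vs cont=29.3319 → 29.3319 [wait]  node(4,2) S=118.7500 payoff=0.0000 vs cont=10.6364 → 10.6364 [wait]  node(4,3) S=161.8973 payoff=0.0000 vs cont=1.7720 → 1.7720 [wait]  node(4,4) S=220.7220 payoff=0.0000 vs cont=0.0000 → 0.0000 [wait]  ⇒ S*(4)=63.8883
t_3: node(3,0) S=74.5976 payoff=41.2924 vs cont=40.3064 → 41.2924 [stop]  node(3,1) S=101.7023 payoff=14.1877 vs cont=19.8334 → 19.8334 [wait]  node(3,2) S=138.6553 payoff=0.0000 vs cont=6.1681 → 6.1681 [wait]  node(3,3) S=189.0352 payoff=0.0000 vs cont=0.8826 → 0.8826 [wait]  ⇒ S*(3)=74.5976
t_2: node(2,0) S=87.1019 payoff=28.7881 vs cont=30.3076 → 30.3076 [wait]  node(2,1) S=118.7500 payoff=0.0000 vs cont=12.9080 → 12.9080 [wait]  node(2,2) S=161.8973 payoff=0.0000 vs cont=3.5057 → 3.5057 [wait]  ⇒ S*(2)=-
t_1: node(1,0) S=101.7023 payoff=14.1877 vs cont=21.4350 → 21.4350 [wait]  node(1,1) S=138.6553 payoff=0.0000 vs cont=8.1510 → 8.1510 [wait]  ⇒ S*(1)=-
t_0: node(0,0) S=118.7500 payoff=0.0000 vs cont=14.6796 → 14.6796 [wait]  ⇒ S*(0)=-

price = 14.6796
boundary = - - - 74.5976 63.8883 74.5976 87.1019 74.5976
tree:
14.6796
21.4350 8.1510
30.3076 12.9080 3.5057
41.2924 19.8334 6.1681 0.8826
52.0017 29.3319 10.6364 1.7720 0.0000
61.1735 41.2924 17.8467 3.5575 0.0000 0.0000
69.0286 52.0017 28.7881 7.1422 0.0000 0.0000 0.0000
75.7560 61.1735 41.2924 14.3391 0.0000 0.0000 0.0000 0.0000
81.5176 69.0286 52.0017 28.7881 0.0000 0.0000 0.0000 0.0000 0.0000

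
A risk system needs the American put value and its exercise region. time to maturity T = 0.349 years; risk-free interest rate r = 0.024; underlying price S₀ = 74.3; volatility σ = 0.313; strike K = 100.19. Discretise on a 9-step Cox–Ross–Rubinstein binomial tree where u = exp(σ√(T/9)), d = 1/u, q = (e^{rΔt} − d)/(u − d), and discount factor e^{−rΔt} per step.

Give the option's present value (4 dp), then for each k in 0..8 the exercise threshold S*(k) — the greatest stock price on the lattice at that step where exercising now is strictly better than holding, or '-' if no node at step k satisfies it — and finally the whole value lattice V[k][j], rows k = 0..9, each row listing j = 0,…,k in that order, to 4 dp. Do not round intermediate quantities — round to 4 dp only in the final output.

price = 25.9056
boundary = - 69.8587 74.3000 69.8587 74.3000 79.0236 84.0476 79.0236 84.0476
tree:
25.9056
30.3313 21.3876
34.5071 25.8900 16.7820
38.4333 30.3313 21.2156 12.2385
42.1248 34.5071 25.8900 16.4321 7.9342
45.5957 38.4333 30.3313 21.1664 11.5779 4.1892
48.8591 42.1248 34.5071 25.8900 16.1424 6.8895 1.4106
51.9274 45.5957 38.4333 30.3313 21.1664 10.8845 2.7801 0.0000
54.8123 48.8591 42.1248 34.5071 25.8900 16.1424 5.4793 0.0000 0.0000
57.5247 51.9274 45.5957 38.4333 30.3313 21.1664 10.7990 0.0000 0.0000 0.0000

Δt=0.03878  u=1.06358  d=0.94022  q=0.49214  discount=0.99907
step 9 (expiry): payoffs max(K−S,0) = 57.5247 51.9274 45.5957 38.4333 30.3313 21.1664 10.7990 0.0000 0.0000 0.0000
step 8: (k=8,j=0): S=45.3777, (K−S)⁺=54.8123, hold=54.7191 ⇒ V=54.8123 exercise | (k=8,j=1): S=51.3309, (K−S)⁺=48.8591, hold=48.7659 ⇒ V=48.8591 exercise | (k=8,j=2): S=58.0652, (K−S)⁺=42.1248, hold=42.0316 ⇒ V=42.1248 exercise | (k=8,j=3): S=65.6829, (K−S)⁺=34.5071, hold=34.4139 ⇒ V=34.5071 exercise | (k=8,j=4): S=74.3000, (K−S)⁺=25.8900, hold=25.7968 ⇒ V=25.8900 exercise | (k=8,j=5): S=84.0476, (K−S)⁺=16.1424, hold=16.0492 ⇒ V=16.1424 exercise | (k=8,j=6): S=95.0740, (K−S)⁺=5.1160, hold=5.4793 ⇒ V=5.4793 continue | (k=8,j=7): S=107.5470, (K−S)⁺=0.0000, hold=0.0000 ⇒ V=0.0000 continue | (k=8,j=8): S=121.6564, (K−S)⁺=0.0000, hold=0.0000 ⇒ V=0.0000 continue  boundary S*=84.0476
step 7: (k=7,j=0): S=48.2626, (K−S)⁺=51.9274, hold=51.8342 ⇒ V=51.9274 exercise | (k=7,j=1): S=54.5943, (K−S)⁺=45.5957, hold=45.5025 ⇒ V=45.5957 exercise | (k=7,j=2): S=61.7567, (K−S)⁺=38.4333, hold=38.3401 ⇒ V=38.4333 exercise | (k=7,j=3): S=69.8587, (K−S)⁺=30.3313, hold=30.2381 ⇒ V=30.3313 exercise | (k=7,j=4): S=79.0236, (K−S)⁺=21.1664, hold=21.0732 ⇒ V=21.1664 exercise | (k=7,j=5): S=89.3910, (K−S)⁺=10.7990, hold=10.8845 ⇒ V=10.8845 continue | (k=7,j=6): S=101.1184, (K−S)⁺=0.0000, hold=2.7801 ⇒ V=2.7801 continue | (k=7,j=7): S=114.3844, (K−S)⁺=0.0000, hold=0.0000 ⇒ V=0.0000 continue  boundary S*=79.0236
step 6: (k=6,j=0): S=51.3309, (K−S)⁺=48.8591, hold=48.7659 ⇒ V=48.8591 exercise | (k=6,j=1): S=58.0652, (K−S)⁺=42.1248, hold=42.0316 ⇒ V=42.1248 exercise | (k=6,j=2): S=65.6829, (K−S)⁺=34.5071, hold=34.4139 ⇒ V=34.5071 exercise | (k=6,j=3): S=74.3000, (K−S)⁺=25.8900, hold=25.7968 ⇒ V=25.8900 exercise | (k=6,j=4): S=84.0476, (K−S)⁺=16.1424, hold=16.0912 ⇒ V=16.1424 exercise | (k=6,j=5): S=95.0740, (K−S)⁺=5.1160, hold=6.8895 ⇒ V=6.8895 continue | (k=6,j=6): S=107.5470, (K−S)⁺=0.0000, hold=1.4106 ⇒ V=1.4106 continue  boundary S*=84.0476
step 5: (k=5,j=0): S=54.5943, (K−S)⁺=45.5957, hold=45.5025 ⇒ V=45.5957 exercise | (k=5,j=1): S=61.7567, (K−S)⁺=38.4333, hold=38.3401 ⇒ V=38.4333 exercise | (k=5,j=2): S=69.8587, (K−S)⁺=30.3313, hold=30.2381 ⇒ V=30.3313 exercise | (k=5,j=3): S=79.0236, (K−S)⁺=21.1664, hold=21.0732 ⇒ V=21.1664 exercise | (k=5,j=4): S=89.3910, (K−S)⁺=10.7990, hold=11.5779 ⇒ V=11.5779 continue | (k=5,j=5): S=101.1184, (K−S)⁺=0.0000, hold=4.1892 ⇒ V=4.1892 continue  boundary S*=79.0236
step 4: (k=4,j=0): S=58.0652, (K−S)⁺=42.1248, hold=42.0316 ⇒ V=42.1248 exercise | (k=4,j=1): S=65.6829, (K−S)⁺=34.5071, hold=34.4139 ⇒ V=34.5071 exercise | (k=4,j=2): S=74.3000, (K−S)⁺=25.8900, hold=25.7968 ⇒ V=25.8900 exercise | (k=4,j=3): S=84.0476, (K−S)⁺=16.1424, hold=16.4321 ⇒ V=16.4321 continue | (k=4,j=4): S=95.0740, (K−S)⁺=5.1160, hold=7.9342 ⇒ V=7.9342 continue  boundary S*=74.3000
step 3: (k=3,j=0): S=61.7567, (K−S)⁺=38.4333, hold=38.3401 ⇒ V=38.4333 exercise | (k=3,j=1): S=69.8587, (K−S)⁺=30.3313, hold=30.2381 ⇒ V=30.3313 exercise | (k=3,j=2): S=79.0236, (K−S)⁺=21.1664, hold=21.2156 ⇒ V=21.2156 continue | (k=3,j=3): S=89.3910, (K−S)⁺=10.7990, hold=12.2385 ⇒ V=12.2385 continue  boundary S*=69.8587
step 2: (k=2,j=0): S=65.6829, (K−S)⁺=34.5071, hold=34.4139 ⇒ V=34.5071 exercise | (k=2,j=1): S=74.3000, (K−S)⁺=25.8900, hold=25.8210 ⇒ V=25.8900 exercise | (k=2,j=2): S=84.0476, (K−S)⁺=16.1424, hold=16.7820 ⇒ V=16.7820 continue  boundary S*=74.3000
step 1: (k=1,j=0): S=69.8587, (K−S)⁺=30.3313, hold=30.2381 ⇒ V=30.3313 exercise | (k=1,j=1): S=79.0236, (K−S)⁺=21.1664, hold=21.3876 ⇒ V=21.3876 continue  boundary S*=69.8587
step 0: (k=0,j=0): S=74.3000, (K−S)⁺=25.8900, hold=25.9056 ⇒ V=25.9056 continue  boundary S*=-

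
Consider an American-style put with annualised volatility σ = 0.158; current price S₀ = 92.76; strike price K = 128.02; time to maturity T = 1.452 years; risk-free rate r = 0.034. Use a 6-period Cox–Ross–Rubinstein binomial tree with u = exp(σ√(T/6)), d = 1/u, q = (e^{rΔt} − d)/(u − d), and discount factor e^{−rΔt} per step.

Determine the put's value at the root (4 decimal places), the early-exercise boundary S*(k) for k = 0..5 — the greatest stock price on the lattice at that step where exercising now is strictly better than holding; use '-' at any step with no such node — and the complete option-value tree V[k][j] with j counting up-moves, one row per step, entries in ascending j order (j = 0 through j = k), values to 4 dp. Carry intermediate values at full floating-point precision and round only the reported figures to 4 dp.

Δt=0.24200  u=1.08083  d=0.92522  q=0.53367  discount=0.99181
step 6 (expiry): payoffs max(K−S,0) = 69.8330 60.0469 48.6148 35.2600 19.6591 1.4344 0.0000
step 5: (k=5,j=0): S=62.8900, (K−S)⁺=65.1300, hold=64.0810 ⇒ V=65.1300 exercise | (k=5,j=1): S=73.4671, (K−S)⁺=54.5529, hold=53.5038 ⇒ V=54.5529 exercise | (k=5,j=2): S=85.8232, (K−S)⁺=42.1968, hold=41.1477 ⇒ V=42.1968 exercise | (k=5,j=3): S=100.2574, (K−S)⁺=27.7626, hold=26.7135 ⇒ V=27.7626 exercise | (k=5,j=4): S=117.1193, (K−S)⁺=10.9007, hold=9.8517 ⇒ V=10.9007 exercise | (k=5,j=5): S=136.8170, (K−S)⁺=0.0000, hold=0.6634 ⇒ V=0.6634 continue  boundary S*=117.1193
step 4: (k=4,j=0): S=67.9731, (K−S)⁺=60.0469, hold=58.9978 ⇒ V=60.0469 exercise | (k=4,j=1): S=79.4052, (K−S)⁺=48.6148, hold=47.5658 ⇒ V=48.6148 exercise | (k=4,j=2): S=92.7600, (K−S)⁺=35.2600, hold=34.2110 ⇒ V=35.2600 exercise | (k=4,j=3): S=108.3609, (K−S)⁺=19.6591, hold=18.6101 ⇒ V=19.6591 exercise | (k=4,j=4): S=126.5856, (K−S)⁺=1.4344, hold=5.3928 ⇒ V=5.3928 continue  boundary S*=108.3609
step 3: (k=3,j=0): S=73.4671, (K−S)⁺=54.5529, hold=53.5038 ⇒ V=54.5529 exercise | (k=3,j=1): S=85.8232, (K−S)⁺=42.1968, hold=41.1477 ⇒ V=42.1968 exercise | (k=3,j=2): S=100.2574, (K−S)⁺=27.7626, hold=26.7135 ⇒ V=27.7626 exercise | (k=3,j=3): S=117.1193, (K−S)⁺=10.9007, hold=11.9469 ⇒ V=11.9469 continue  boundary S*=100.2574
step 2: (k=2,j=0): S=79.4052, (K−S)⁺=48.6148, hold=47.5658 ⇒ V=48.6148 exercise | (k=2,j=1): S=92.7600, (K−S)⁺=35.2600, hold=34.2110 ⇒ V=35.2600 exercise | (k=2,j=2): S=108.3609, (K−S)⁺=19.6591, hold=19.1638 ⇒ V=19.6591 exercise  boundary S*=108.3609
step 1: (k=1,j=0): S=85.8232, (K−S)⁺=42.1968, hold=41.1477 ⇒ V=42.1968 exercise | (k=1,j=1): S=100.2574, (K−S)⁺=27.7626, hold=26.7135 ⇒ V=27.7626 exercise  boundary S*=100.2574
step 0: (k=0,j=0): S=92.7600, (K−S)⁺=35.2600, hold=34.2110 ⇒ V=35.2600 exercise  boundary S*=92.7600

price = 35.2600
boundary = 92.7600 100.2574 108.3609 100.2574 108.3609 117.1193
tree:
35.2600
42.1968 27.7626
48.6148 35.2600 19.6591
54.5529 42.1968 27.7626 11.9469
60.0469 48.6148 35.2600 19.6591 5.3928
65.1300 54.5529 42.1968 27.7626 10.9007 0.6634
69.8330 60.0469 48.6148 35.2600 19.6591 1.4344 0.0000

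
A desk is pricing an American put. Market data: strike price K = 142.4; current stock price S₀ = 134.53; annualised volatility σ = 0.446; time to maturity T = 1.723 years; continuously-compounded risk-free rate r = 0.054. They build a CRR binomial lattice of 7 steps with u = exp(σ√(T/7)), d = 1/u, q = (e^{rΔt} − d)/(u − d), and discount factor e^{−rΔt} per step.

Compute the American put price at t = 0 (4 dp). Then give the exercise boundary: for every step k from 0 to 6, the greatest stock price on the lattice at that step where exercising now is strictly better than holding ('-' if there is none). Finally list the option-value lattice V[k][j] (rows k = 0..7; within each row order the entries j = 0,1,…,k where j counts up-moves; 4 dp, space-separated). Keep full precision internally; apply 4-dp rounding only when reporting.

params: Δt=0.24614 u=1.24766 d=0.80150 q=0.47490 e^(-rΔt)=0.98680
t_7 payoffs: 113.8152 97.9030 73.1330 34.5745 0.0000 0.0000 0.0000 0.0000
t_6: node(6,0) S=35.6643 payoff=106.7357 vs cont=104.8555 → 106.7357 [stop]  node(6,1) S=55.5173 payoff=86.8827 vs cont=85.0025 → 86.8827 [stop]  node(6,2) S=86.4219 payoff=55.9781 vs cont=54.0979 → 55.9781 [stop]  node(6,3) S=134.5300 payoff=7.8700 vs cont=17.9155 → 17.9155 [wait]  node(6,4) S=209.4182 payoff=0.0000 vs cont=0.0000 → 0.0000 [wait]  node(6,5) S=325.9941 payoff=0.0000 vs cont=0.0000 → 0.0000 [wait]  node(6,6) S=507.4638 payoff=0.0000 vs cont=0.0000 → 0.0000 [wait]  ⇒ S*(6)=86.4219
t_5: node(5,0) S=44.4970 payoff=97.9030 vs cont=96.0228 → 97.9030 [stop]  node(5,1) S=69.2670 payoff=73.1330 vs cont=71.2528 → 73.1330 [stop]  node(5,2) S=107.8255 payoff=34.5745 vs cont=37.4019 → 37.4019 [wait]  node(5,3) S=167.8482 payoff=0.0000 vs cont=9.2833 → 9.2833 [wait]  node(5,4) S=261.2836 payoff=0.0000 vs cont=0.0000 → 0.0000 [wait]  node(5,5) S=406.7311 payoff=0.0000 vs cont=0.0000 → 0.0000 [wait]  ⇒ S*(5)=69.2670
t_4: node(4,0) S=55.5173 payoff=86.8827 vs cont=85.0025 → 86.8827 [stop]  node(4,1) S=86.4219 payoff=55.9781 vs cont=55.4229 → 55.9781 [stop]  node(4,2) S=134.5300 payoff=7.8700 vs cont=23.7309 → 23.7309 [wait]  node(4,3) S=209.4182 payoff=0.0000 vs cont=4.8103 → 4.8103 [wait]  node(4,4) S=325.9941 payoff=0.0000 vs cont=0.0000 → 0.0000 [wait]  ⇒ S*(4)=86.4219
t_3: node(3,0) S=69.2670 payoff=73.1330 vs cont=71.2528 → 73.1330 [stop]  node(3,1) S=107.8255 payoff=34.5745 vs cont=40.1271 → 40.1271 [wait]  node(3,2) S=167.8482 payoff=0.0000 vs cont=14.5509 → 14.5509 [wait]  node(3,3) S=261.2836 payoff=0.0000 vs cont=2.4926 → 2.4926 [wait]  ⇒ S*(3)=69.2670
t_2: node(2,0) S=86.4219 payoff=55.9781 vs cont=56.7000 → 56.7000 [wait]  node(2,1) S=134.5300 payoff=7.8700 vs cont=27.6116 → 27.6116 [wait]  node(2,2) S=209.4182 payoff=0.0000 vs cont=8.7079 → 8.7079 [wait]  ⇒ S*(2)=-
t_1: node(1,0) S=107.8255 payoff=34.5745 vs cont=42.3198 → 42.3198 [wait]  node(1,1) S=167.8482 payoff=0.0000 vs cont=18.3883 → 18.3883 [wait]  ⇒ S*(1)=-
t_0: node(0,0) S=134.5300 payoff=7.8700 vs cont=30.5461 → 30.5461 [wait]  ⇒ S*(0)=-

price = 30.5461
boundary = - - - 69.2670 86.4219 69.2670 86.4219
tree:
30.5461
42.3198 18.3883
56.7000 27.6116 8.7079
73.1330 40.1271 14.5509 2.4926
86.8827 55.9781 23.7309 4.8103 0.0000
97.9030 73.1330 37.4019 9.2833 0.0000 0.0000
106.7357 86.8827 55.9781 17.9155 0.0000 0.0000 0.0000
113.8152 97.9030 73.1330 34.5745 0.0000 0.0000 0.0000 0.0000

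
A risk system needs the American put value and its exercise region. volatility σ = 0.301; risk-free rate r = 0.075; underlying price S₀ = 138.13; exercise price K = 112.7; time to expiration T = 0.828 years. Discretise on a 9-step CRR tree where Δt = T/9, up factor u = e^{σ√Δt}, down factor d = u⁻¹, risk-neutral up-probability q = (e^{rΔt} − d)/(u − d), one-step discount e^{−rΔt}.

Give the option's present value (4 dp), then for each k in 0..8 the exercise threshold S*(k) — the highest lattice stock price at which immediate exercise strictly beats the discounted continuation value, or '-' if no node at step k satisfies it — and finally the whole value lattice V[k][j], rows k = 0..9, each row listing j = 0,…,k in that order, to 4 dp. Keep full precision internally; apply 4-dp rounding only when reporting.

price = 3.2597
boundary = - - - - - 87.5059 79.8706 87.5059 95.8710
tree:
3.2597
5.1919 1.4844
8.0748 2.5473 0.5035
12.2135 4.2867 0.9439 0.0956
17.8792 7.0432 1.7490 0.1986 0.0000
25.1941 11.2324 3.1937 0.4123 0.0000 0.0000
32.8294 17.2453 5.7220 0.8561 0.0000 0.0000 0.0000
39.7984 25.1941 9.9930 1.7777 0.0000 0.0000 0.0000 0.0000
46.1594 32.8294 16.8290 3.6911 0.0000 0.0000 0.0000 0.0000 0.0000
51.9653 39.7984 25.1941 7.6641 0.0000 0.0000 0.0000 0.0000 0.0000 0.0000

params: Δt=0.09200 u=1.09560 d=0.91275 q=0.51506 e^(-rΔt)=0.99312
t_9 payoffs: 51.9653 39.7984 25.1941 7.6641 0.0000 0.0000 0.0000 0.0000 0.0000 0.0000
t_8: node(8,0) S=66.5406 payoff=46.1594 vs cont=45.3844 → 46.1594 [stop]  node(8,1) S=79.8706 payoff=32.8294 vs cont=32.0544 → 32.8294 [stop]  node(8,2) S=95.8710 payoff=16.8290 vs cont=16.0540 → 16.8290 [stop]  node(8,3) S=115.0768 payoff=0.0000 vs cont=3.6911 → 3.6911 [wait]  node(8,4) S=138.1300 payoff=0.0000 vs cont=0.0000 → 0.0000 [wait]  node(8,5) S=165.8014 payoff=0.0000 vs cont=0.0000 → 0.0000 [wait]  node(8,6) S=199.0163 payoff=0.0000 vs cont=0.0000 → 0.0000 [wait]  node(8,7) S=238.8850 payoff=0.0000 vs cont=0.0000 → 0.0000 [wait]  node(8,8) S=286.7406 payoff=0.0000 vs cont=0.0000 → 0.0000 [wait]  ⇒ S*(8)=95.8710
t_7: node(7,0) S=72.9016 payoff=39.7984 vs cont=39.0235 → 39.7984 [stop]  node(7,1) S=87.5059 payoff=25.1941 vs cont=24.4192 → 25.1941 [stop]  node(7,2) S=105.0359 payoff=7.6641 vs cont=9.9930 → 9.9930 [wait]  node(7,3) S=126.0776 payoff=0.0000 vs cont=1.7777 → 1.7777 [wait]  node(7,4) S=151.3346 payoff=0.0000 vs cont=0.0000 → 0.0000 [wait]  node(7,5) S=181.6513 payoff=0.0000 vs cont=0.0000 → 0.0000 [wait]  node(7,6) S=218.0413 payoff=0.0000 vs cont=0.0000 → 0.0000 [wait]  node(7,7) S=261.7213 payoff=0.0000 vs cont=0.0000 → 0.0000 [wait]  ⇒ S*(7)=87.5059
t_6: node(6,0) S=79.8706 payoff=32.8294 vs cont=32.0544 → 32.8294 [stop]  node(6,1) S=95.8710 payoff=16.8290 vs cont=17.2453 → 17.2453 [wait]  node(6,2) S=115.0768 payoff=0.0000 vs cont=5.7220 → 5.7220 [wait]  node(6,3) S=138.1300 payoff=0.0000 vs cont=0.8561 → 0.8561 [wait]  node(6,4) S=165.8014 payoff=0.0000 vs cont=0.0000 → 0.0000 [wait]  node(6,5) S=199.0163 payoff=0.0000 vs cont=0.0000 → 0.0000 [wait]  node(6,6) S=238.8850 payoff=0.0000 vs cont=0.0000 → 0.0000 [wait]  ⇒ S*(6)=79.8706
t_5: node(5,0) S=87.5059 payoff=25.1941 vs cont=24.6321 → 25.1941 [stop]  node(5,1) S=105.0359 payoff=7.6641 vs cont=11.2324 → 11.2324 [wait]  node(5,2) S=126.0776 payoff=0.0000 vs cont=3.1937 → 3.1937 [wait]  node(5,3) S=151.3346 payoff=0.0000 vs cont=0.4123 → 0.4123 [wait]  node(5,4) S=181.6513 payoff=0.0000 vs cont=0.0000 → 0.0000 [wait]  node(5,5) S=218.0413 payoff=0.0000 vs cont=0.0000 → 0.0000 [wait]  ⇒ S*(5)=87.5059
t_4: node(4,0) S=95.8710 payoff=16.8290 vs cont=17.8792 → 17.8792 [wait]  node(4,1) S=115.0768 payoff=0.0000 vs cont=7.0432 → 7.0432 [wait]  node(4,2) S=138.1300 payoff=0.0000 vs cont=1.7490 → 1.7490 [wait]  node(4,3) S=165.8014 payoff=0.0000 vs cont=0.1986 → 0.1986 [wait]  node(4,4) S=199.0163 payoff=0.0000 vs cont=0.0000 → 0.0000 [wait]  ⇒ S*(4)=-
t_3: node(3,0) S=105.0359 payoff=7.6641 vs cont=12.2135 → 12.2135 [wait]  node(3,1) S=126.0776 payoff=0.0000 vs cont=4.2867 → 4.2867 [wait]  node(3,2) S=151.3346 payoff=0.0000 vs cont=0.9439 → 0.9439 [wait]  node(3,3) S=181.6513 payoff=0.0000 vs cont=0.0956 → 0.0956 [wait]  ⇒ S*(3)=-
t_2: node(2,0) S=115.0768 payoff=0.0000 vs cont=8.0748 → 8.0748 [wait]  node(2,1) S=138.1300 payoff=0.0000 vs cont=2.5473 → 2.5473 [wait]  node(2,2) S=165.8014 payoff=0.0000 vs cont=0.5035 → 0.5035 [wait]  ⇒ S*(2)=-
t_1: node(1,0) S=126.0776 payoff=0.0000 vs cont=5.1919 → 5.1919 [wait]  node(1,1) S=151.3346 payoff=0.0000 vs cont=1.4844 → 1.4844 [wait]  ⇒ S*(1)=-
t_0: node(0,0) S=138.1300 payoff=0.0000 vs cont=3.2597 → 3.2597 [wait]  ⇒ S*(0)=-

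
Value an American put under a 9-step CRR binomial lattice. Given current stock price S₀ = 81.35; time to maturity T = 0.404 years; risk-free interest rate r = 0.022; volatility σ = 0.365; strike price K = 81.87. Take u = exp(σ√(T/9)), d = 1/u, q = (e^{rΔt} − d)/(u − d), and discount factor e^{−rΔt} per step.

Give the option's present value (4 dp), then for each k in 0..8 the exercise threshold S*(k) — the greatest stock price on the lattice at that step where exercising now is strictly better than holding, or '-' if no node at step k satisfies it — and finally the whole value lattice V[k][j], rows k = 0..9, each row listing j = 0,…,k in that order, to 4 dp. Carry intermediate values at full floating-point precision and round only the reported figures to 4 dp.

price = 7.6707
boundary = - - - - - 55.2627 59.7059 64.5063 69.6927
tree:
7.6707
10.4678 4.7404
13.8843 6.8910 2.4853
17.8465 9.7398 3.9047 0.9954
22.1752 13.3239 5.9849 1.7219 0.2323
26.6073 17.5526 8.8974 2.9298 0.4533 0.0000
30.7198 22.1641 12.7316 4.8775 0.8846 0.0000 0.0000
34.5263 26.6073 17.3637 7.8792 1.7262 0.0000 0.0000 0.0000
38.0496 30.7198 22.1641 12.1773 3.3687 0.0000 0.0000 0.0000 0.0000
41.3106 34.5263 26.6073 17.3637 6.5739 0.0000 0.0000 0.0000 0.0000 0.0000

Δt=0.04489, u=1.08040, d=0.92558, q=0.48706, disc=e^(-rΔt)=0.99901
k=9 terminal: V=max(K-S,0) → 41.3106 34.5263 26.6073 17.3637 6.5739 0.0000 0.0000 0.0000 0.0000 0.0000
k=8: j=0 S=43.8204 intr=38.0496 cont=37.9687 V=38.0496[EX]; j=1 S=51.1502 intr=30.7198 cont=30.6390 V=30.7198[EX]; j=2 S=59.7059 intr=22.1641 cont=22.0833 V=22.1641[EX]; j=3 S=69.6927 intr=12.1773 cont=12.0965 V=12.1773[EX]; j=4 S=81.3500 intr=0.5200 cont=3.3687 V=3.3687[hold]; j=5 S=94.9572 intr=0.0000 cont=0.0000 V=0.0000[hold]; j=6 S=110.8404 intr=0.0000 cont=0.0000 V=0.0000[hold]; j=7 S=129.3803 intr=0.0000 cont=0.0000 V=0.0000[hold]; j=8 S=151.0213 intr=0.0000 cont=0.0000 V=0.0000[hold]  S*(8)=69.6927
k=7: j=0 S=47.3437 intr=34.5263 cont=34.4455 V=34.5263[EX]; j=1 S=55.2627 intr=26.6073 cont=26.5265 V=26.6073[EX]; j=2 S=64.5063 intr=17.3637 cont=17.2829 V=17.3637[EX]; j=3 S=75.2961 intr=6.5739 cont=7.8792 V=7.8792[hold]; j=4 S=87.8906 intr=0.0000 cont=1.7262 V=1.7262[hold]; j=5 S=102.5918 intr=0.0000 cont=0.0000 V=0.0000[hold]; j=6 S=119.7521 intr=0.0000 cont=0.0000 V=0.0000[hold]; j=7 S=139.7826 intr=0.0000 cont=0.0000 V=0.0000[hold]  S*(7)=64.5063
k=6: j=0 S=51.1502 intr=30.7198 cont=30.6390 V=30.7198[EX]; j=1 S=59.7059 intr=22.1641 cont=22.0833 V=22.1641[EX]; j=2 S=69.6927 intr=12.1773 cont=12.7316 V=12.7316[hold]; j=3 S=81.3500 intr=0.5200 cont=4.8775 V=4.8775[hold]; j=4 S=94.9572 intr=0.0000 cont=0.8846 V=0.8846[hold]; j=5 S=110.8404 intr=0.0000 cont=0.0000 V=0.0000[hold]; j=6 S=129.3803 intr=0.0000 cont=0.0000 V=0.0000[hold]  S*(6)=59.7059
k=5: j=0 S=55.2627 intr=26.6073 cont=26.5265 V=26.6073[EX]; j=1 S=64.5063 intr=17.3637 cont=17.5526 V=17.5526[hold]; j=2 S=75.2961 intr=6.5739 cont=8.8974 V=8.8974[hold]; j=3 S=87.8906 intr=0.0000 cont=2.9298 V=2.9298[hold]; j=4 S=102.5918 intr=0.0000 cont=0.4533 V=0.4533[hold]; j=5 S=119.7521 intr=0.0000 cont=0.0000 V=0.0000[hold]  S*(5)=55.2627
k=4: j=0 S=59.7059 intr=22.1641 cont=22.1752 V=22.1752[hold]; j=1 S=69.6927 intr=12.1773 cont=13.3239 V=13.3239[hold]; j=2 S=81.3500 intr=0.5200 cont=5.9849 V=5.9849[hold]; j=3 S=94.9572 intr=0.0000 cont=1.7219 V=1.7219[hold]; j=4 S=110.8404 intr=0.0000 cont=0.2323 V=0.2323[hold]  S*(4)=-
k=3: j=0 S=64.5063 intr=17.3637 cont=17.8465 V=17.8465[hold]; j=1 S=75.2961 intr=6.5739 cont=9.7398 V=9.7398[hold]; j=2 S=87.8906 intr=0.0000 cont=3.9047 V=3.9047[hold]; j=3 S=102.5918 intr=0.0000 cont=0.9954 V=0.9954[hold]  S*(3)=-
k=2: j=0 S=69.6927 intr=12.1773 cont=13.8843 V=13.8843[hold]; j=1 S=81.3500 intr=0.5200 cont=6.8910 V=6.8910[hold]; j=2 S=94.9572 intr=0.0000 cont=2.4853 V=2.4853[hold]  S*(2)=-
k=1: j=0 S=75.2961 intr=6.5739 cont=10.4678 V=10.4678[hold]; j=1 S=87.8906 intr=0.0000 cont=4.7404 V=4.7404[hold]  S*(1)=-
k=0: j=0 S=81.3500 intr=0.5200 cont=7.6707 V=7.6707[hold]  S*(0)=-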